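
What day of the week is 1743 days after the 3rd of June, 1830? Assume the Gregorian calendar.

First find the weekday of Jun 3, 1830. Doomsday rule: the anchor day for the 1800s is Friday. For year 30: 30÷12 = 2 r 6, and 6÷4 = 1, so 2+6+1 = 9.
Friday + 9 ≡ Sunday — that's 1830's doomsday.
In June the doomsday date is Jun 6.
Jun 3 is 3 days before Jun 6; 3 mod 7 = 3, so Sunday − 3 = Thursday.
1743 mod 7 = 0, so 1743 days after a Thursday is Thursday + 0 = Thursday.

Thursday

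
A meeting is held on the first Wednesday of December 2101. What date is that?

December 1, 2101 is a Thursday.
The first Wednesday is therefore December 7 (6 days later).

December 7, 2101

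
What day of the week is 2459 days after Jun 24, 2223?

Thursday

Jun 24, 2223 is a Tuesday.
2459 mod 7 = 2, so 2459 days after a Tuesday is Tuesday + 2 = Thursday.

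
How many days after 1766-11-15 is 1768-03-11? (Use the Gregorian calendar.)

Nov 15, 1766 → Nov 15, 1767: 365 days.
Nov 15, 1767 → Dec 15, 1767: 30 days (November has 30).
Dec 15, 1767 → Jan 15, 1768: 31 days (December has 31).
Jan 15, 1768 → Feb 15, 1768: 31 days (January has 31).
Feb 15, 1768 → Mar 11, 1768: 25 days.
Total: 482 days.

482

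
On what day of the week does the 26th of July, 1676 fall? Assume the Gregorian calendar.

Sunday

Doomsday rule: the anchor day for the 1600s is Tuesday. For year 76: 76÷12 = 6 r 4, and 4÷4 = 1, so 6+4+1 = 11.
Tuesday + 11 ≡ Saturday — that's 1676's doomsday.
In July the doomsday date is Jul 11.
Jul 26 is 15 days after Jul 11; 15 mod 7 = 1, so Saturday + 1 = Sunday.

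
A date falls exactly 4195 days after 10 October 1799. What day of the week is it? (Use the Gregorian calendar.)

Saturday

First find the weekday of Oct 10, 1799. Doomsday rule: the anchor day for the 1700s is Sunday. For year 99: 99÷12 = 8 r 3, and 3÷4 = 0, so 8+3+0 = 11.
Sunday + 11 ≡ Thursday — that's 1799's doomsday.
In October the doomsday date is Oct 10.
Oct 10 is the doomsday itself: Thursday.
4195 mod 7 = 2, so 4195 days after a Thursday is Thursday + 2 = Saturday.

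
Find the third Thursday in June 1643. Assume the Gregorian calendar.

June 18, 1643

June 1, 1643 is a Monday.
The first Thursday is therefore June 4 (3 days later).
The third Thursday is 4 + 2×7 = June 18.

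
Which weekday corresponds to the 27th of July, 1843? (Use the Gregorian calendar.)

January 1, 1843 is a Sunday.
Jan 1, 1843 → Feb 1, 1843: 31 days (January has 31).
Feb 1, 1843 → Mar 1, 1843: 28 days (February has 28).
Mar 1, 1843 → Apr 1, 1843: 31 days (March has 31).
Apr 1, 1843 → May 1, 1843: 30 days (April has 30).
May 1, 1843 → Jun 1, 1843: 31 days (May has 31).
Jun 1, 1843 → Jul 1, 1843: 30 days (June has 30).
Jul 1, 1843 → Jul 27, 1843: 26 days.
Total: 207 days.
207 mod 7 = 4, so Sunday + 4 = Thursday.

Thursday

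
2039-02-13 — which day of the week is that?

Sunday

January 1, 2039 is a Saturday.
Jan 1, 2039 → Feb 1, 2039: 31 days (January has 31).
Feb 1, 2039 → Feb 13, 2039: 12 days.
Total: 43 days.
43 mod 7 = 1, so Saturday + 1 = Sunday.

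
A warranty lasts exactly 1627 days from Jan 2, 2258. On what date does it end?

June 17, 2262

+365 (one year) → Jan 2, 2259 (1262 left).
+365 (one year) → Jan 2, 2260 (897 left).
+366 (one year; includes Feb 29, 2260) → Jan 2, 2261 (531 left).
+365 (one year) → Jan 2, 2262 (166 left).
Jan has 31 days: +30 → Feb 1, 2262 (136 left).
Feb has 28 days: +28 → Mar 1, 2262 (108 left).
Mar has 31 days: +31 → Apr 1, 2262 (77 left).
Apr has 30 days: +30 → May 1, 2262 (47 left).
May has 31 days: +31 → Jun 1, 2262 (16 left).
+16 → Jun 17, 2262.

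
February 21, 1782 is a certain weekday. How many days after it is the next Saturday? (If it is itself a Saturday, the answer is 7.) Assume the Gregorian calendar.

Feb 21, 1782 is a Thursday.
From Thursday to the next Saturday is 2 days.

2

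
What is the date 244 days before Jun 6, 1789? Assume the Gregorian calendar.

October 5, 1788

−6 → May 31, 1789 (end of May, 31 days; 238 left).
−31 → Apr 30, 1789 (end of Apr, 30 days; 207 left).
−30 → Mar 31, 1789 (end of Mar, 31 days; 177 left).
−31 → Feb 28, 1789 (end of Feb, 28 days; 146 left).
−28 → Jan 31, 1789 (end of Jan, 31 days; 118 left).
−31 → Dec 31, 1788 (end of Dec, 31 days; 87 left).
−31 → Nov 30, 1788 (end of Nov, 30 days; 56 left).
−30 → Oct 31, 1788 (end of Oct, 31 days; 26 left).
−26 → Oct 5, 1788.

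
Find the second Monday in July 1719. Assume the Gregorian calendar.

July 10, 1719

July 1, 1719 is a Saturday.
The first Monday is therefore July 3 (2 days later).
The second Monday is 3 + 1×7 = July 10.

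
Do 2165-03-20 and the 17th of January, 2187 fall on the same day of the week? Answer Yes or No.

From Mar 20, 2165 to Jan 17, 2187 is 7973 days.
7973 mod 7 = 0, so they are the same weekday.
(Mar 20, 2165 is a Wednesday; Jan 17, 2187 is a Wednesday.)

Yes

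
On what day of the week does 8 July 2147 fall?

Saturday

Doomsday rule: the anchor day for the 2100s is Sunday. For year 47: 47÷12 = 3 r 11, and 11÷4 = 2, so 3+11+2 = 16.
Sunday + 16 ≡ Tuesday — that's 2147's doomsday.
In July the doomsday date is Jul 11.
Jul 8 is 3 days before Jul 11; 3 mod 7 = 3, so Tuesday − 3 = Saturday.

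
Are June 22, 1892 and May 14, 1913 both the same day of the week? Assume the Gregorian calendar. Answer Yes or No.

Yes

From Jun 22, 1892 to May 14, 1913 is 7630 days.
7630 mod 7 = 0, so they are the same weekday.
(Jun 22, 1892 is a Wednesday; May 14, 1913 is a Wednesday.)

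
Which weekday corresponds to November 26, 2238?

Monday

Doomsday rule: the anchor day for the 2200s is Friday. For year 38: 38÷12 = 3 r 2, and 2÷4 = 0, so 3+2+0 = 5.
Friday + 5 ≡ Wednesday — that's 2238's doomsday.
In November the doomsday date is Nov 7.
Nov 26 is 19 days after Nov 7; 19 mod 7 = 5, so Wednesday + 5 = Monday.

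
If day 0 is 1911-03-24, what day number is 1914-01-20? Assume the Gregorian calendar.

Mar 24, 1911 → Mar 24, 1912: 366 days (Feb 29, 1912 is in that span).
Mar 24, 1912 → Mar 24, 1913: 365 days.
Mar 24, 1913 → Apr 24, 1913: 31 days (March has 31).
Apr 24, 1913 → May 24, 1913: 30 days (April has 30).
May 24, 1913 → Jun 24, 1913: 31 days (May has 31).
Jun 24, 1913 → Jul 24, 1913: 30 days (June has 30).
Jul 24, 1913 → Aug 24, 1913: 31 days (July has 31).
Aug 24, 1913 → Sep 24, 1913: 31 days (August has 31).
Sep 24, 1913 → Oct 24, 1913: 30 days (September has 30).
Oct 24, 1913 → Nov 24, 1913: 31 days (October has 31).
Nov 24, 1913 → Dec 24, 1913: 30 days (November has 30).
Dec 24, 1913 → Jan 20, 1914: 27 days.
Total: 1033 days.

1033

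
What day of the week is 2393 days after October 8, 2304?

Friday

First find the weekday of Oct 8, 2304. Doomsday rule: the anchor day for the 2300s is Wednesday. For year 04: 4÷12 = 0 r 4, and 4÷4 = 1, so 0+4+1 = 5.
Wednesday + 5 ≡ Monday — that's 2304's doomsday.
In October the doomsday date is Oct 10.
Oct 8 is 2 days before Oct 10; 2 mod 7 = 2, so Monday − 2 = Saturday.
2393 mod 7 = 6, so 2393 days after a Saturday is Saturday + 6 = Friday.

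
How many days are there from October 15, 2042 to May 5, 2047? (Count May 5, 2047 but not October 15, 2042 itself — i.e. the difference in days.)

Oct 15, 2042 → Oct 15, 2043: 365 days.
Oct 15, 2043 → Oct 15, 2044: 366 days (Feb 29, 2044 is in that span).
Oct 15, 2044 → Oct 15, 2045: 365 days.
Oct 15, 2045 → Oct 15, 2046: 365 days.
Oct 15, 2046 → Nov 15, 2046: 31 days (October has 31).
Nov 15, 2046 → Dec 15, 2046: 30 days (November has 30).
Dec 15, 2046 → Jan 15, 2047: 31 days (December has 31).
Jan 15, 2047 → Feb 15, 2047: 31 days (January has 31).
Feb 15, 2047 → Mar 15, 2047: 28 days (February has 28).
Mar 15, 2047 → Apr 15, 2047: 31 days (March has 31).
Apr 15, 2047 → May 5, 2047: 20 days.
Total: 1663 days.

1663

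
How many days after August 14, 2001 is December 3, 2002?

Aug 14, 2001 → Aug 14, 2002: 365 days.
Aug 14, 2002 → Sep 14, 2002: 31 days (August has 31).
Sep 14, 2002 → Oct 14, 2002: 30 days (September has 30).
Oct 14, 2002 → Nov 14, 2002: 31 days (October has 31).
Nov 14, 2002 → Dec 3, 2002: 19 days.
Total: 476 days.

476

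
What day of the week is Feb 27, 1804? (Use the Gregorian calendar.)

Monday

Doomsday rule: the anchor day for the 1800s is Friday. For year 04: 4÷12 = 0 r 4, and 4÷4 = 1, so 0+4+1 = 5.
Friday + 5 ≡ Wednesday — that's 1804's doomsday.
In February the doomsday date is Feb 29 (1804 is a leap year (divisible by 4)).
Feb 27 is 2 days before Feb 29; 2 mod 7 = 2, so Wednesday − 2 = Monday.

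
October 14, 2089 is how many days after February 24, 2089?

232

Feb 24, 2089 → Mar 24, 2089: 28 days (February has 28).
Mar 24, 2089 → Apr 24, 2089: 31 days (March has 31).
Apr 24, 2089 → May 24, 2089: 30 days (April has 30).
May 24, 2089 → Jun 24, 2089: 31 days (May has 31).
Jun 24, 2089 → Jul 24, 2089: 30 days (June has 30).
Jul 24, 2089 → Aug 24, 2089: 31 days (July has 31).
Aug 24, 2089 → Sep 24, 2089: 31 days (August has 31).
Sep 24, 2089 → Oct 14, 2089: 20 days.
Total: 232 days.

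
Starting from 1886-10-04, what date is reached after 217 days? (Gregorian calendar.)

May 9, 1887

Oct has 31 days: +28 → Nov 1, 1886 (189 left).
Nov has 30 days: +30 → Dec 1, 1886 (159 left).
Dec has 31 days: +31 → Jan 1, 1887 (128 left).
Jan has 31 days: +31 → Feb 1, 1887 (97 left).
Feb has 28 days: +28 → Mar 1, 1887 (69 left).
Mar has 31 days: +31 → Apr 1, 1887 (38 left).
Apr has 30 days: +30 → May 1, 1887 (8 left).
+8 → May 9, 1887.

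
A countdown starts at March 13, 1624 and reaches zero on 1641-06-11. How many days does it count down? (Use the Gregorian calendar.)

6299

Mar 13, 1624 → Mar 13, 1625: 365 days.
Mar 13, 1625 → Mar 13, 1626: 365 days.
Mar 13, 1626 → Mar 13, 1627: 365 days.
Mar 13, 1627 → Mar 13, 1628: 366 days (Feb 29, 1628 is in that span).
Mar 13, 1628 → Mar 13, 1629: 365 days.
Mar 13, 1629 → Mar 13, 1630: 365 days.
Mar 13, 1630 → Mar 13, 1631: 365 days.
Mar 13, 1631 → Mar 13, 1632: 366 days (Feb 29, 1632 is in that span).
Mar 13, 1632 → Mar 13, 1633: 365 days.
Mar 13, 1633 → Mar 13, 1634: 365 days.
Mar 13, 1634 → Mar 13, 1635: 365 days.
Mar 13, 1635 → Mar 13, 1636: 366 days (Feb 29, 1636 is in that span).
Mar 13, 1636 → Mar 13, 1637: 365 days.
Mar 13, 1637 → Mar 13, 1638: 365 days.
Mar 13, 1638 → Mar 13, 1639: 365 days.
Mar 13, 1639 → Mar 13, 1640: 366 days (Feb 29, 1640 is in that span).
Mar 13, 1640 → Mar 13, 1641: 365 days.
Mar 13, 1641 → Apr 13, 1641: 31 days (March has 31).
Apr 13, 1641 → May 13, 1641: 30 days (April has 30).
May 13, 1641 → Jun 11, 1641: 29 days.
Total: 6299 days.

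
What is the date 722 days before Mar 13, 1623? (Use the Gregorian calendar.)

March 21, 1621

−365 (one year) → Mar 13, 1622 (357 left).
−13 → Feb 28, 1622 (end of Feb, 28 days; 344 left).
−28 → Jan 31, 1622 (end of Jan, 31 days; 316 left).
−31 → Dec 31, 1621 (end of Dec, 31 days; 285 left).
−31 → Nov 30, 1621 (end of Nov, 30 days; 254 left).
−30 → Oct 31, 1621 (end of Oct, 31 days; 224 left).
−31 → Sep 30, 1621 (end of Sep, 30 days; 193 left).
−30 → Aug 31, 1621 (end of Aug, 31 days; 163 left).
−31 → Jul 31, 1621 (end of Jul, 31 days; 132 left).
−31 → Jun 30, 1621 (end of Jun, 30 days; 101 left).
−30 → May 31, 1621 (end of May, 31 days; 71 left).
−31 → Apr 30, 1621 (end of Apr, 30 days; 40 left).
−30 → Mar 31, 1621 (end of Mar, 31 days; 10 left).
−10 → Mar 21, 1621.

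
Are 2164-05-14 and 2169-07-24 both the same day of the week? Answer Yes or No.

From May 14, 2164 to Jul 24, 2169 is 1897 days.
1897 mod 7 = 0, so they are the same weekday.
(May 14, 2164 is a Monday; Jul 24, 2169 is a Monday.)

Yes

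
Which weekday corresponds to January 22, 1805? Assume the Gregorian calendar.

Tuesday

Doomsday rule: the anchor day for the 1800s is Friday. For year 05: 5÷12 = 0 r 5, and 5÷4 = 1, so 0+5+1 = 6.
Friday + 6 ≡ Thursday — that's 1805's doomsday.
In January the doomsday date is Jan 3 (1805 is not a leap year).
Jan 22 is 19 days after Jan 3; 19 mod 7 = 5, so Thursday + 5 = Tuesday.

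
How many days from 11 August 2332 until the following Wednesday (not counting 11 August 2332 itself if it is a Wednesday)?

Aug 11, 2332 is a Thursday.
From Thursday to the next Wednesday is 6 days.

6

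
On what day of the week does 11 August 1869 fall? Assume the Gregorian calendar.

Wednesday

Doomsday rule: the anchor day for the 1800s is Friday. For year 69: 69÷12 = 5 r 9, and 9÷4 = 2, so 5+9+2 = 16.
Friday + 16 ≡ Sunday — that's 1869's doomsday.
In August the doomsday date is Aug 8.
Aug 11 is 3 days after Aug 8; 3 mod 7 = 3, so Sunday + 3 = Wednesday.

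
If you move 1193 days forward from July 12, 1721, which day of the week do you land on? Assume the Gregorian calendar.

Tuesday

Jul 12, 1721 is a Saturday.
1193 mod 7 = 3, so 1193 days after a Saturday is Saturday + 3 = Tuesday.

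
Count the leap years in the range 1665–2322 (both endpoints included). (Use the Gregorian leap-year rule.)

158

Multiples of 4 in [1665,2322]: 164.
Of those, multiples of 100: 7 (not leap unless ÷400).
Multiples of 400: 1.
Leap years = 164 − 7 + 1 = 158.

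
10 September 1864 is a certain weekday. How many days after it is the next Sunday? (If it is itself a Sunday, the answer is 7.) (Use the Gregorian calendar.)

1

Sep 10, 1864 is a Saturday.
From Saturday to the next Sunday is 1 day.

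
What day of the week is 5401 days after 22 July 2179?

Jul 22, 2179 is a Thursday.
5401 mod 7 = 4, so 5401 days after a Thursday is Thursday + 4 = Monday.

Monday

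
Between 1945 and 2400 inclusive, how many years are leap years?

111

Multiples of 4 in [1945,2400]: 114.
Of those, multiples of 100: 5 (not leap unless ÷400).
Multiples of 400: 2.
Leap years = 114 − 5 + 2 = 111.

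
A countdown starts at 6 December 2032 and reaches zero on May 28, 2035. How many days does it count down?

903

Dec 6, 2032 → Dec 6, 2033: 365 days.
Dec 6, 2033 → Dec 6, 2034: 365 days.
Dec 6, 2034 → Jan 6, 2035: 31 days (December has 31).
Jan 6, 2035 → Feb 6, 2035: 31 days (January has 31).
Feb 6, 2035 → Mar 6, 2035: 28 days (February has 28).
Mar 6, 2035 → Apr 6, 2035: 31 days (March has 31).
Apr 6, 2035 → May 6, 2035: 30 days (April has 30).
May 6, 2035 → May 28, 2035: 22 days.
Total: 903 days.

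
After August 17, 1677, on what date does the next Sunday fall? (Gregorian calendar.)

Aug 17, 1677 is a Tuesday.
From Tuesday to the next Sunday is 5 days.
Aug 17, 1677 + 5 = Aug 22, 1677.

August 22, 1677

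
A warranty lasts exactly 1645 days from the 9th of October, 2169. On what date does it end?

+365 (one year) → Oct 9, 2170 (1280 left).
+365 (one year) → Oct 9, 2171 (915 left).
+366 (one year; includes Feb 29, 2172) → Oct 9, 2172 (549 left).
+365 (one year) → Oct 9, 2173 (184 left).
Oct has 31 days: +23 → Nov 1, 2173 (161 left).
Nov has 30 days: +30 → Dec 1, 2173 (131 left).
Dec has 31 days: +31 → Jan 1, 2174 (100 left).
Jan has 31 days: +31 → Feb 1, 2174 (69 left).
Feb has 28 days: +28 → Mar 1, 2174 (41 left).
Mar has 31 days: +31 → Apr 1, 2174 (10 left).
+10 → Apr 11, 2174.

April 11, 2174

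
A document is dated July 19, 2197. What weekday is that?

Wednesday

Doomsday rule: the anchor day for the 2100s is Sunday. For year 97: 97÷12 = 8 r 1, and 1÷4 = 0, so 8+1+0 = 9.
Sunday + 9 ≡ Tuesday — that's 2197's doomsday.
In July the doomsday date is Jul 11.
Jul 19 is 8 days after Jul 11; 8 mod 7 = 1, so Tuesday + 1 = Wednesday.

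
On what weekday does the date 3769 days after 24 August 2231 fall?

Saturday

First find the weekday of Aug 24, 2231. Doomsday rule: the anchor day for the 2200s is Friday. For year 31: 31÷12 = 2 r 7, and 7÷4 = 1, so 2+7+1 = 10.
Friday + 10 ≡ Monday — that's 2231's doomsday.
In August the doomsday date is Aug 8.
Aug 24 is 16 days after Aug 8; 16 mod 7 = 2, so Monday + 2 = Wednesday.
3769 mod 7 = 3, so 3769 days after a Wednesday is Wednesday + 3 = Saturday.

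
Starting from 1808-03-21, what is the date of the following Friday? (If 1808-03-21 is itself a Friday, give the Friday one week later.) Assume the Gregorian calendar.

Mar 21, 1808 is a Monday.
From Monday to the next Friday is 4 days.
Mar 21, 1808 + 4 = Mar 25, 1808.

March 25, 1808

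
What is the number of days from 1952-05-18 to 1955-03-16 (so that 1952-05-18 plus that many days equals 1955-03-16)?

May 18, 1952 → May 18, 1953: 365 days.
May 18, 1953 → May 18, 1954: 365 days.
May 18, 1954 → Jun 18, 1954: 31 days (May has 31).
Jun 18, 1954 → Jul 18, 1954: 30 days (June has 30).
Jul 18, 1954 → Aug 18, 1954: 31 days (July has 31).
Aug 18, 1954 → Sep 18, 1954: 31 days (August has 31).
Sep 18, 1954 → Oct 18, 1954: 30 days (September has 30).
Oct 18, 1954 → Nov 18, 1954: 31 days (October has 31).
Nov 18, 1954 → Dec 18, 1954: 30 days (November has 30).
Dec 18, 1954 → Jan 18, 1955: 31 days (December has 31).
Jan 18, 1955 → Feb 18, 1955: 31 days (January has 31).
Feb 18, 1955 → Mar 16, 1955: 26 days.
Total: 1032 days.

1032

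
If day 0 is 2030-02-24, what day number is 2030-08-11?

Feb 24, 2030 → Mar 24, 2030: 28 days (February has 28).
Mar 24, 2030 → Apr 24, 2030: 31 days (March has 31).
Apr 24, 2030 → May 24, 2030: 30 days (April has 30).
May 24, 2030 → Jun 24, 2030: 31 days (May has 31).
Jun 24, 2030 → Jul 24, 2030: 30 days (June has 30).
Jul 24, 2030 → Aug 11, 2030: 18 days.
Total: 168 days.

168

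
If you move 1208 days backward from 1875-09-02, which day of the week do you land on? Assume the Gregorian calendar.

Sunday

Sep 2, 1875 is a Thursday.
1208 mod 7 = 4, so 1208 days before a Thursday is Thursday − 4 = Sunday.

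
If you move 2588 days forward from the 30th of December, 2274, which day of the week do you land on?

Monday

Dec 30, 2274 is a Wednesday.
2588 mod 7 = 5, so 2588 days after a Wednesday is Wednesday + 5 = Monday.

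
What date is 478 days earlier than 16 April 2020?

−366 (one year; includes Feb 29, 2020) → Apr 16, 2019 (112 left).
−16 → Mar 31, 2019 (end of Mar, 31 days; 96 left).
−31 → Feb 28, 2019 (end of Feb, 28 days; 65 left).
−28 → Jan 31, 2019 (end of Jan, 31 days; 37 left).
−31 → Dec 31, 2018 (end of Dec, 31 days; 6 left).
−6 → Dec 25, 2018.

December 25, 2018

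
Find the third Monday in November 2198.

November 19, 2198

November 1, 2198 is a Thursday.
The first Monday is therefore November 5 (4 days later).
The third Monday is 5 + 2×7 = November 19.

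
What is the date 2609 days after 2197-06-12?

+365 (one year) → Jun 12, 2198 (2244 left).
+365 (one year) → Jun 12, 2199 (1879 left).
+365 (one year) → Jun 12, 2200 (1514 left).
+365 (one year) → Jun 12, 2201 (1149 left).
+365 (one year) → Jun 12, 2202 (784 left).
+365 (one year) → Jun 12, 2203 (419 left).
+366 (one year; includes Feb 29, 2204) → Jun 12, 2204 (53 left).
Jun has 30 days: +19 → Jul 1, 2204 (34 left).
Jul has 31 days: +31 → Aug 1, 2204 (3 left).
+3 → Aug 4, 2204.

August 4, 2204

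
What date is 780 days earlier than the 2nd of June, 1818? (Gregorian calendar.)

April 13, 1816

−365 (one year) → Jun 2, 1817 (415 left).
−365 (one year) → Jun 2, 1816 (50 left).
−2 → May 31, 1816 (end of May, 31 days; 48 left).
−31 → Apr 30, 1816 (end of Apr, 30 days; 17 left).
−17 → Apr 13, 1816.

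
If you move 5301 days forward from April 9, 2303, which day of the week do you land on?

Saturday

Apr 9, 2303 is a Thursday.
5301 mod 7 = 2, so 5301 days after a Thursday is Thursday + 2 = Saturday.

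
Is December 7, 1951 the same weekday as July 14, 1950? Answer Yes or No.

Yes

From Jul 14, 1950 to Dec 7, 1951 is 511 days.
511 mod 7 = 0, so they are the same weekday.
(Jul 14, 1950 is a Friday; Dec 7, 1951 is a Friday.)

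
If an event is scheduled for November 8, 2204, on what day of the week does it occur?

Thursday

Doomsday rule: the anchor day for the 2200s is Friday. For year 04: 4÷12 = 0 r 4, and 4÷4 = 1, so 0+4+1 = 5.
Friday + 5 ≡ Wednesday — that's 2204's doomsday.
In November the doomsday date is Nov 7.
Nov 8 is 1 day after Nov 7; 1 mod 7 = 1, so Wednesday + 1 = Thursday.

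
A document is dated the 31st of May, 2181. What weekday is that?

January 1, 2181 is a Monday.
Jan 1, 2181 → Feb 1, 2181: 31 days (January has 31).
Feb 1, 2181 → Mar 1, 2181: 28 days (February has 28).
Mar 1, 2181 → Apr 1, 2181: 31 days (March has 31).
Apr 1, 2181 → May 1, 2181: 30 days (April has 30).
May 1, 2181 → May 31, 2181: 30 days.
Total: 150 days.
150 mod 7 = 3, so Monday + 3 = Thursday.

Thursday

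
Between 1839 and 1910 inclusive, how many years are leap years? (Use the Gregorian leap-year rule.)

17

Multiples of 4 in [1839,1910]: 18.
Of those, multiples of 100: 1 (not leap unless ÷400).
Multiples of 400: 0.
Leap years = 18 − 1 + 0 = 17.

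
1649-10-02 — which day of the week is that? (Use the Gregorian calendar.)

Saturday

Doomsday rule: the anchor day for the 1600s is Tuesday. For year 49: 49÷12 = 4 r 1, and 1÷4 = 0, so 4+1+0 = 5.
Tuesday + 5 ≡ Sunday — that's 1649's doomsday.
In October the doomsday date is Oct 10.
Oct 2 is 8 days before Oct 10; 8 mod 7 = 1, so Sunday − 1 = Saturday.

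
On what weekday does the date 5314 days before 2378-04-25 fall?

First find the weekday of Apr 25, 2378. Doomsday rule: the anchor day for the 2300s is Wednesday. For year 78: 78÷12 = 6 r 6, and 6÷4 = 1, so 6+6+1 = 13.
Wednesday + 13 ≡ Tuesday — that's 2378's doomsday.
In April the doomsday date is Apr 4.
Apr 25 is 21 days after Apr 4; 21 mod 7 = 0, so Tuesday + 0 = Tuesday.
5314 mod 7 = 1, so 5314 days before a Tuesday is Tuesday − 1 = Monday.

Monday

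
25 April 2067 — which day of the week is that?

Monday

January 1, 2067 is a Saturday.
Jan 1, 2067 → Feb 1, 2067: 31 days (January has 31).
Feb 1, 2067 → Mar 1, 2067: 28 days (February has 28).
Mar 1, 2067 → Apr 1, 2067: 31 days (March has 31).
Apr 1, 2067 → Apr 25, 2067: 24 days.
Total: 114 days.
114 mod 7 = 2, so Saturday + 2 = Monday.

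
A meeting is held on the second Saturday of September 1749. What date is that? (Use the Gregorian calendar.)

September 1, 1749 is a Monday.
The first Saturday is therefore September 6 (5 days later).
The second Saturday is 6 + 1×7 = September 13.

September 13, 1749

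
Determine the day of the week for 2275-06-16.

Doomsday rule: the anchor day for the 2200s is Friday. For year 75: 75÷12 = 6 r 3, and 3÷4 = 0, so 6+3+0 = 9.
Friday + 9 ≡ Sunday — that's 2275's doomsday.
In June the doomsday date is Jun 6.
Jun 16 is 10 days after Jun 6; 10 mod 7 = 3, so Sunday + 3 = Wednesday.

Wednesday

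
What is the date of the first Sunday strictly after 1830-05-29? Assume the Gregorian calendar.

May 30, 1830

May 29, 1830 is a Saturday.
From Saturday to the next Sunday is 1 day.
May 29, 1830 + 1 = May 30, 1830.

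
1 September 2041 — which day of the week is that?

Doomsday rule: the anchor day for the 2000s is Tuesday. For year 41: 41÷12 = 3 r 5, and 5÷4 = 1, so 3+5+1 = 9.
Tuesday + 9 ≡ Thursday — that's 2041's doomsday.
In September the doomsday date is Sep 5.
Sep 1 is 4 days before Sep 5; 4 mod 7 = 4, so Thursday − 4 = Sunday.

Sunday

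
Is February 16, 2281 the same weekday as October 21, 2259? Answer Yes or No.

From Oct 21, 2259 to Feb 16, 2281 is 7789 days.
7789 mod 7 = 5, so they are different weekdays.
(Oct 21, 2259 is a Friday; Feb 16, 2281 is a Wednesday.)

No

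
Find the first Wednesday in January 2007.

January 3, 2007

January 1, 2007 is a Monday.
The first Wednesday is therefore January 3 (2 days later).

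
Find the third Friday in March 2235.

March 1, 2235 is a Sunday.
The first Friday is therefore March 6 (5 days later).
The third Friday is 6 + 2×7 = March 20.

March 20, 2235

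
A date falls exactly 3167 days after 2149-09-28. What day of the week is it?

Wednesday

Sep 28, 2149 is a Sunday.
3167 mod 7 = 3, so 3167 days after a Sunday is Sunday + 3 = Wednesday.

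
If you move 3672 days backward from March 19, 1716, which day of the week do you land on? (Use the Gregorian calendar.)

Sunday

First find the weekday of Mar 19, 1716. Doomsday rule: the anchor day for the 1700s is Sunday. For year 16: 16÷12 = 1 r 4, and 4÷4 = 1, so 1+4+1 = 6.
Sunday + 6 ≡ Saturday — that's 1716's doomsday.
In March the doomsday date is Mar 14.
Mar 19 is 5 days after Mar 14; 5 mod 7 = 5, so Saturday + 5 = Thursday.
3672 mod 7 = 4, so 3672 days before a Thursday is Thursday − 4 = Sunday.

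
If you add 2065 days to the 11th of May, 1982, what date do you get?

January 5, 1988

+365 (one year) → May 11, 1983 (1700 left).
+366 (one year; includes Feb 29, 1984) → May 11, 1984 (1334 left).
+365 (one year) → May 11, 1985 (969 left).
+365 (one year) → May 11, 1986 (604 left).
+365 (one year) → May 11, 1987 (239 left).
May has 31 days: +21 → Jun 1, 1987 (218 left).
Jun has 30 days: +30 → Jul 1, 1987 (188 left).
Jul has 31 days: +31 → Aug 1, 1987 (157 left).
Aug has 31 days: +31 → Sep 1, 1987 (126 left).
Sep has 30 days: +30 → Oct 1, 1987 (96 left).
Oct has 31 days: +31 → Nov 1, 1987 (65 left).
Nov has 30 days: +30 → Dec 1, 1987 (35 left).
Dec has 31 days: +31 → Jan 1, 1988 (4 left).
+4 → Jan 5, 1988.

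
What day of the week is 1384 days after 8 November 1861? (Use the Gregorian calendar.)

Wednesday

First find the weekday of Nov 8, 1861. Doomsday rule: the anchor day for the 1800s is Friday. For year 61: 61÷12 = 5 r 1, and 1÷4 = 0, so 5+1+0 = 6.
Friday + 6 ≡ Thursday — that's 1861's doomsday.
In November the doomsday date is Nov 7.
Nov 8 is 1 day after Nov 7; 1 mod 7 = 1, so Thursday + 1 = Friday.
1384 mod 7 = 5, so 1384 days after a Friday is Friday + 5 = Wednesday.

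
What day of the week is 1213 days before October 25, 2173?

First find the weekday of Oct 25, 2173. Doomsday rule: the anchor day for the 2100s is Sunday. For year 73: 73÷12 = 6 r 1, and 1÷4 = 0, so 6+1+0 = 7.
Sunday + 7 ≡ Sunday — that's 2173's doomsday.
In October the doomsday date is Oct 10.
Oct 25 is 15 days after Oct 10; 15 mod 7 = 1, so Sunday + 1 = Monday.
1213 mod 7 = 2, so 1213 days before a Monday is Monday − 2 = Saturday.

Saturday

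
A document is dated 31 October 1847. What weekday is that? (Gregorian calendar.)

January 1, 1847 is a Friday.
Jan 1, 1847 → Feb 1, 1847: 31 days (January has 31).
Feb 1, 1847 → Mar 1, 1847: 28 days (February has 28).
Mar 1, 1847 → Apr 1, 1847: 31 days (March has 31).
Apr 1, 1847 → May 1, 1847: 30 days (April has 30).
May 1, 1847 → Jun 1, 1847: 31 days (May has 31).
Jun 1, 1847 → Jul 1, 1847: 30 days (June has 30).
Jul 1, 1847 → Aug 1, 1847: 31 days (July has 31).
Aug 1, 1847 → Sep 1, 1847: 31 days (August has 31).
Sep 1, 1847 → Oct 1, 1847: 30 days (September has 30).
Oct 1, 1847 → Oct 31, 1847: 30 days.
Total: 303 days.
303 mod 7 = 2, so Friday + 2 = Sunday.

Sunday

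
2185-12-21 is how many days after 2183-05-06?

May 6, 2183 → May 6, 2184: 366 days (Feb 29, 2184 is in that span).
May 6, 2184 → May 6, 2185: 365 days.
May 6, 2185 → Jun 6, 2185: 31 days (May has 31).
Jun 6, 2185 → Jul 6, 2185: 30 days (June has 30).
Jul 6, 2185 → Aug 6, 2185: 31 days (July has 31).
Aug 6, 2185 → Sep 6, 2185: 31 days (August has 31).
Sep 6, 2185 → Oct 6, 2185: 30 days (September has 30).
Oct 6, 2185 → Nov 6, 2185: 31 days (October has 31).
Nov 6, 2185 → Dec 6, 2185: 30 days (November has 30).
Dec 6, 2185 → Dec 21, 2185: 15 days.
Total: 960 days.

960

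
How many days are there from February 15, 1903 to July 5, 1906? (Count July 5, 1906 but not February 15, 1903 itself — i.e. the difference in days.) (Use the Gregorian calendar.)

1236

Feb 15, 1903 → Feb 15, 1904: 365 days.
Feb 15, 1904 → Feb 15, 1905: 366 days (Feb 29, 1904 is in that span).
Feb 15, 1905 → Feb 15, 1906: 365 days.
Feb 15, 1906 → Mar 15, 1906: 28 days (February has 28).
Mar 15, 1906 → Apr 15, 1906: 31 days (March has 31).
Apr 15, 1906 → May 15, 1906: 30 days (April has 30).
May 15, 1906 → Jun 15, 1906: 31 days (May has 31).
Jun 15, 1906 → Jul 5, 1906: 20 days.
Total: 1236 days.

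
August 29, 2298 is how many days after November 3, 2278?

Nov 3, 2278 → Nov 3, 2279: 365 days.
Nov 3, 2279 → Nov 3, 2280: 366 days (Feb 29, 2280 is in that span).
Nov 3, 2280 → Nov 3, 2281: 365 days.
Nov 3, 2281 → Nov 3, 2282: 365 days.
Nov 3, 2282 → Nov 3, 2283: 365 days.
Nov 3, 2283 → Nov 3, 2284: 366 days (Feb 29, 2284 is in that span).
Nov 3, 2284 → Nov 3, 2285: 365 days.
Nov 3, 2285 → Nov 3, 2286: 365 days.
Nov 3, 2286 → Nov 3, 2287: 365 days.
Nov 3, 2287 → Nov 3, 2288: 366 days (Feb 29, 2288 is in that span).
Nov 3, 2288 → Nov 3, 2289: 365 days.
Nov 3, 2289 → Nov 3, 2290: 365 days.
Nov 3, 2290 → Nov 3, 2291: 365 days.
Nov 3, 2291 → Nov 3, 2292: 366 days (Feb 29, 2292 is in that span).
Nov 3, 2292 → Nov 3, 2293: 365 days.
Nov 3, 2293 → Nov 3, 2294: 365 days.
Nov 3, 2294 → Nov 3, 2295: 365 days.
Nov 3, 2295 → Nov 3, 2296: 366 days (Feb 29, 2296 is in that span).
Nov 3, 2296 → Nov 3, 2297: 365 days.
Nov 3, 2297 → Dec 3, 2297: 30 days (November has 30).
Dec 3, 2297 → Jan 3, 2298: 31 days (December has 31).
Jan 3, 2298 → Feb 3, 2298: 31 days (January has 31).
Feb 3, 2298 → Mar 3, 2298: 28 days (February has 28).
Mar 3, 2298 → Apr 3, 2298: 31 days (March has 31).
Apr 3, 2298 → May 3, 2298: 30 days (April has 30).
May 3, 2298 → Jun 3, 2298: 31 days (May has 31).
Jun 3, 2298 → Jul 3, 2298: 30 days (June has 30).
Jul 3, 2298 → Aug 3, 2298: 31 days (July has 31).
Aug 3, 2298 → Aug 29, 2298: 26 days.
Total: 7239 days.

7239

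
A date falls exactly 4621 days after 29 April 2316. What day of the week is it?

Apr 29, 2316 is a Saturday.
4621 mod 7 = 1, so 4621 days after a Saturday is Saturday + 1 = Sunday.

Sunday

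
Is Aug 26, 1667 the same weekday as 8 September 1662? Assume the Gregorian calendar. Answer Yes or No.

From Sep 8, 1662 to Aug 26, 1667 is 1813 days.
1813 mod 7 = 0, so they are the same weekday.
(Sep 8, 1662 is a Friday; Aug 26, 1667 is a Friday.)

Yes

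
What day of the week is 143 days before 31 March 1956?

Mar 31, 1956 is a Saturday.
143 mod 7 = 3, so 143 days before a Saturday is Saturday − 3 = Wednesday.

Wednesday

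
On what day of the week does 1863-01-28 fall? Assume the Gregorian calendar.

Doomsday rule: the anchor day for the 1800s is Friday. For year 63: 63÷12 = 5 r 3, and 3÷4 = 0, so 5+3+0 = 8.
Friday + 8 ≡ Saturday — that's 1863's doomsday.
In January the doomsday date is Jan 3 (1863 is not a leap year).
Jan 28 is 25 days after Jan 3; 25 mod 7 = 4, so Saturday + 4 = Wednesday.

Wednesday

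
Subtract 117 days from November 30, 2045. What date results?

August 5, 2045

−30 → Oct 31, 2045 (end of Oct, 31 days; 87 left).
−31 → Sep 30, 2045 (end of Sep, 30 days; 56 left).
−30 → Aug 31, 2045 (end of Aug, 31 days; 26 left).
−26 → Aug 5, 2045.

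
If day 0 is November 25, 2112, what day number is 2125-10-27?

Nov 25, 2112 → Nov 25, 2113: 365 days.
Nov 25, 2113 → Nov 25, 2114: 365 days.
Nov 25, 2114 → Nov 25, 2115: 365 days.
Nov 25, 2115 → Nov 25, 2116: 366 days (Feb 29, 2116 is in that span).
Nov 25, 2116 → Nov 25, 2117: 365 days.
Nov 25, 2117 → Nov 25, 2118: 365 days.
Nov 25, 2118 → Nov 25, 2119: 365 days.
Nov 25, 2119 → Nov 25, 2120: 366 days (Feb 29, 2120 is in that span).
Nov 25, 2120 → Nov 25, 2121: 365 days.
Nov 25, 2121 → Nov 25, 2122: 365 days.
Nov 25, 2122 → Nov 25, 2123: 365 days.
Nov 25, 2123 → Nov 25, 2124: 366 days (Feb 29, 2124 is in that span).
Nov 25, 2124 → Dec 25, 2124: 30 days (November has 30).
Dec 25, 2124 → Jan 25, 2125: 31 days (December has 31).
Jan 25, 2125 → Feb 25, 2125: 31 days (January has 31).
Feb 25, 2125 → Mar 25, 2125: 28 days (February has 28).
Mar 25, 2125 → Apr 25, 2125: 31 days (March has 31).
Apr 25, 2125 → May 25, 2125: 30 days (April has 30).
May 25, 2125 → Jun 25, 2125: 31 days (May has 31).
Jun 25, 2125 → Jul 25, 2125: 30 days (June has 30).
Jul 25, 2125 → Aug 25, 2125: 31 days (July has 31).
Aug 25, 2125 → Sep 25, 2125: 31 days (August has 31).
Sep 25, 2125 → Oct 25, 2125: 30 days (September has 30).
Oct 25, 2125 → Oct 27, 2125: 2 days.
Total: 4719 days.

4719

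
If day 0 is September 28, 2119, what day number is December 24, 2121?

Sep 28, 2119 → Sep 28, 2120: 366 days (Feb 29, 2120 is in that span).
Sep 28, 2120 → Sep 28, 2121: 365 days.
Sep 28, 2121 → Oct 28, 2121: 30 days (September has 30).
Oct 28, 2121 → Nov 28, 2121: 31 days (October has 31).
Nov 28, 2121 → Dec 24, 2121: 26 days.
Total: 818 days.

818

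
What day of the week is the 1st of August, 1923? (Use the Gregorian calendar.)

Wednesday

January 1, 1923 is a Monday.
Jan 1, 1923 → Feb 1, 1923: 31 days (January has 31).
Feb 1, 1923 → Mar 1, 1923: 28 days (February has 28).
Mar 1, 1923 → Apr 1, 1923: 31 days (March has 31).
Apr 1, 1923 → May 1, 1923: 30 days (April has 30).
May 1, 1923 → Jun 1, 1923: 31 days (May has 31).
Jun 1, 1923 → Jul 1, 1923: 30 days (June has 30).
Jul 1, 1923 → Aug 1, 1923: 31 days.
Total: 212 days.
212 mod 7 = 2, so Monday + 2 = Wednesday.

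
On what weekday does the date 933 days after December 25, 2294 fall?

First find the weekday of Dec 25, 2294. Doomsday rule: the anchor day for the 2200s is Friday. For year 94: 94÷12 = 7 r 10, and 10÷4 = 2, so 7+10+2 = 19.
Friday + 19 ≡ Wednesday — that's 2294's doomsday.
In December the doomsday date is Dec 12.
Dec 25 is 13 days after Dec 12; 13 mod 7 = 6, so Wednesday + 6 = Tuesday.
933 mod 7 = 2, so 933 days after a Tuesday is Tuesday + 2 = Thursday.

Thursday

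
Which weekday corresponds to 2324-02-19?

Doomsday rule: the anchor day for the 2300s is Wednesday. For year 24: 24÷12 = 2 r 0, and 0÷4 = 0, so 2+0+0 = 2.
Wednesday + 2 ≡ Friday — that's 2324's doomsday.
In February the doomsday date is Feb 29 (2324 is a leap year (divisible by 4)).
Feb 19 is 10 days before Feb 29; 10 mod 7 = 3, so Friday − 3 = Tuesday.

Tuesday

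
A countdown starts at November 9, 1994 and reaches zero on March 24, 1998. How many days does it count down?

1231

Nov 9, 1994 → Nov 9, 1995: 365 days.
Nov 9, 1995 → Nov 9, 1996: 366 days (Feb 29, 1996 is in that span).
Nov 9, 1996 → Nov 9, 1997: 365 days.
Nov 9, 1997 → Dec 9, 1997: 30 days (November has 30).
Dec 9, 1997 → Jan 9, 1998: 31 days (December has 31).
Jan 9, 1998 → Feb 9, 1998: 31 days (January has 31).
Feb 9, 1998 → Mar 9, 1998: 28 days (February has 28).
Mar 9, 1998 → Mar 24, 1998: 15 days.
Total: 1231 days.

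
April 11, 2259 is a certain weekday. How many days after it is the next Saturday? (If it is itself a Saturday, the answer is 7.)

5

Apr 11, 2259 is a Monday.
From Monday to the next Saturday is 5 days.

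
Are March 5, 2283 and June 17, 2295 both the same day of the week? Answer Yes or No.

Yes

From Mar 5, 2283 to Jun 17, 2295 is 4487 days.
4487 mod 7 = 0, so they are the same weekday.
(Mar 5, 2283 is a Monday; Jun 17, 2295 is a Monday.)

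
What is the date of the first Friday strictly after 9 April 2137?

Apr 9, 2137 is a Tuesday.
From Tuesday to the next Friday is 3 days.
Apr 9, 2137 + 3 = Apr 12, 2137.

April 12, 2137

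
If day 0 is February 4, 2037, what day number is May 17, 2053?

5946

Feb 4, 2037 → Feb 4, 2038: 365 days.
Feb 4, 2038 → Feb 4, 2039: 365 days.
Feb 4, 2039 → Feb 4, 2040: 365 days.
Feb 4, 2040 → Feb 4, 2041: 366 days (Feb 29, 2040 is in that span).
Feb 4, 2041 → Feb 4, 2042: 365 days.
Feb 4, 2042 → Feb 4, 2043: 365 days.
Feb 4, 2043 → Feb 4, 2044: 365 days.
Feb 4, 2044 → Feb 4, 2045: 366 days (Feb 29, 2044 is in that span).
Feb 4, 2045 → Feb 4, 2046: 365 days.
Feb 4, 2046 → Feb 4, 2047: 365 days.
Feb 4, 2047 → Feb 4, 2048: 365 days.
Feb 4, 2048 → Feb 4, 2049: 366 days (Feb 29, 2048 is in that span).
Feb 4, 2049 → Feb 4, 2050: 365 days.
Feb 4, 2050 → Feb 4, 2051: 365 days.
Feb 4, 2051 → Feb 4, 2052: 365 days.
Feb 4, 2052 → Feb 4, 2053: 366 days (Feb 29, 2052 is in that span).
Feb 4, 2053 → Mar 4, 2053: 28 days (February has 28).
Mar 4, 2053 → Apr 4, 2053: 31 days (March has 31).
Apr 4, 2053 → May 4, 2053: 30 days (April has 30).
May 4, 2053 → May 17, 2053: 13 days.
Total: 5946 days.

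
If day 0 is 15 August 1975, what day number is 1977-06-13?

668

Aug 15, 1975 → Aug 15, 1976: 366 days (Feb 29, 1976 is in that span).
Aug 15, 1976 → Sep 15, 1976: 31 days (August has 31).
Sep 15, 1976 → Oct 15, 1976: 30 days (September has 30).
Oct 15, 1976 → Nov 15, 1976: 31 days (October has 31).
Nov 15, 1976 → Dec 15, 1976: 30 days (November has 30).
Dec 15, 1976 → Jan 15, 1977: 31 days (December has 31).
Jan 15, 1977 → Feb 15, 1977: 31 days (January has 31).
Feb 15, 1977 → Mar 15, 1977: 28 days (February has 28).
Mar 15, 1977 → Apr 15, 1977: 31 days (March has 31).
Apr 15, 1977 → May 15, 1977: 30 days (April has 30).
May 15, 1977 → Jun 13, 1977: 29 days.
Total: 668 days.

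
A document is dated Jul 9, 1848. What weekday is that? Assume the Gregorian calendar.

January 1, 1848 is a Saturday.
Jan 1, 1848 → Feb 1, 1848: 31 days (January has 31).
Feb 1, 1848 → Mar 1, 1848: 29 days (February has 29).
Mar 1, 1848 → Apr 1, 1848: 31 days (March has 31).
Apr 1, 1848 → May 1, 1848: 30 days (April has 30).
May 1, 1848 → Jun 1, 1848: 31 days (May has 31).
Jun 1, 1848 → Jul 1, 1848: 30 days (June has 30).
Jul 1, 1848 → Jul 9, 1848: 8 days.
Total: 190 days.
190 mod 7 = 1, so Saturday + 1 = Sunday.

Sunday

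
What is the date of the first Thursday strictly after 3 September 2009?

September 10, 2009

Sep 3, 2009 is a Thursday.
From Thursday to the next Thursday is 7 days.
Sep 3, 2009 + 7 = Sep 10, 2009.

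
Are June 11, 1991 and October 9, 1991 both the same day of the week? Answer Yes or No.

No

From Jun 11, 1991 to Oct 9, 1991 is 120 days.
120 mod 7 = 1, so they are different weekdays.
(Jun 11, 1991 is a Tuesday; Oct 9, 1991 is a Wednesday.)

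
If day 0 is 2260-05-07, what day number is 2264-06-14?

May 7, 2260 → May 7, 2261: 365 days.
May 7, 2261 → May 7, 2262: 365 days.
May 7, 2262 → May 7, 2263: 365 days.
May 7, 2263 → May 7, 2264: 366 days (Feb 29, 2264 is in that span).
May 7, 2264 → Jun 7, 2264: 31 days (May has 31).
Jun 7, 2264 → Jun 14, 2264: 7 days.
Total: 1499 days.

1499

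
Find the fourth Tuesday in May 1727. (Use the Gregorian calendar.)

May 1, 1727 is a Thursday.
The first Tuesday is therefore May 6 (5 days later).
The fourth Tuesday is 6 + 3×7 = May 27.

May 27, 1727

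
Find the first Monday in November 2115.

November 4, 2115

November 1, 2115 is a Friday.
The first Monday is therefore November 4 (3 days later).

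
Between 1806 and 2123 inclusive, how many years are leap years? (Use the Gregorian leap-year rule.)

77

Multiples of 4 in [1806,2123]: 79.
Of those, multiples of 100: 3 (not leap unless ÷400).
Multiples of 400: 1.
Leap years = 79 − 3 + 1 = 77.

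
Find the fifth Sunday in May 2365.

May 30, 2365

May 1, 2365 is a Saturday.
The first Sunday is therefore May 2 (1 days later).
The fifth Sunday is 2 + 4×7 = May 30.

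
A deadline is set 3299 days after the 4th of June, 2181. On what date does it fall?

+365 (one year) → Jun 4, 2182 (2934 left).
+365 (one year) → Jun 4, 2183 (2569 left).
+366 (one year; includes Feb 29, 2184) → Jun 4, 2184 (2203 left).
+365 (one year) → Jun 4, 2185 (1838 left).
+365 (one year) → Jun 4, 2186 (1473 left).
+365 (one year) → Jun 4, 2187 (1108 left).
+366 (one year; includes Feb 29, 2188) → Jun 4, 2188 (742 left).
+365 (one year) → Jun 4, 2189 (377 left).
Jun has 30 days: +27 → Jul 1, 2189 (350 left).
Jul has 31 days: +31 → Aug 1, 2189 (319 left).
Aug has 31 days: +31 → Sep 1, 2189 (288 left).
Sep has 30 days: +30 → Oct 1, 2189 (258 left).
Oct has 31 days: +31 → Nov 1, 2189 (227 left).
Nov has 30 days: +30 → Dec 1, 2189 (197 left).
Dec has 31 days: +31 → Jan 1, 2190 (166 left).
Jan has 31 days: +31 → Feb 1, 2190 (135 left).
Feb has 28 days: +28 → Mar 1, 2190 (107 left).
Mar has 31 days: +31 → Apr 1, 2190 (76 left).
Apr has 30 days: +30 → May 1, 2190 (46 left).
May has 31 days: +31 → Jun 1, 2190 (15 left).
+15 → Jun 16, 2190.

June 16, 2190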